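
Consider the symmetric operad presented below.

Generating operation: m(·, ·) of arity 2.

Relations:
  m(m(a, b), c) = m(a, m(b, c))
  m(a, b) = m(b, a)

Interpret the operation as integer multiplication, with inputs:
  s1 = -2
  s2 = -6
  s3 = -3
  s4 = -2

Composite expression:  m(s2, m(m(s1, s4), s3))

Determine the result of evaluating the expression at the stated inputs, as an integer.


72

m(s1, s4) = 4
m(m(s1, s4), s3) = -12
m(s2, m(m(s1, s4), s3)) = 72


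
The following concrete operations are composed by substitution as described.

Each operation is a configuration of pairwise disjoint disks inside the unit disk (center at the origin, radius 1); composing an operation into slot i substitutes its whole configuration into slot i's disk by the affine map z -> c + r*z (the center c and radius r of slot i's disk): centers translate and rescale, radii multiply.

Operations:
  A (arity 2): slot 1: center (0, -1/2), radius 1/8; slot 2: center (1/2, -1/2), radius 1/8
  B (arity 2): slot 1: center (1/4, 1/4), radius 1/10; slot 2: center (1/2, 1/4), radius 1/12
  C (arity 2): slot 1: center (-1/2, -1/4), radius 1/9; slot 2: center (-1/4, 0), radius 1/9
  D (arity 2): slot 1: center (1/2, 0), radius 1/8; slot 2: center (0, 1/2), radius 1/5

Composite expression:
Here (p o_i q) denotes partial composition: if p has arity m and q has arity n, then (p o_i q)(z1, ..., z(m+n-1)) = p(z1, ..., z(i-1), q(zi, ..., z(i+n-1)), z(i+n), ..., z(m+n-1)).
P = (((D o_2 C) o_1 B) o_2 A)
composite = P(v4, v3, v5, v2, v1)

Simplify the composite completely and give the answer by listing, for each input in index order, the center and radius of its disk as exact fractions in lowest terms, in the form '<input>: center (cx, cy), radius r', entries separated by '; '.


v1: center (-1/20, 1/2), radius 1/45; v2: center (-1/10, 9/20), radius 1/45; v3: center (9/16, 5/192), radius 1/768; v4: center (17/32, 1/32), radius 1/80; v5: center (109/192, 5/192), radius 1/768

Each v-disk chains the slot maps above it in D; radii multiply.
input v4: composing its 2 substitution steps yields center (17/32, 1/32), radius 1/80
input v3: composing its 3 substitution steps yields center (9/16, 5/192), radius 1/768
input v5: composing its 3 substitution steps yields center (109/192, 5/192), radius 1/768
input v2: composing its 2 substitution steps yields center (-1/10, 9/20), radius 1/45
input v1: composing its 2 substitution steps yields center (-1/20, 1/2), radius 1/45


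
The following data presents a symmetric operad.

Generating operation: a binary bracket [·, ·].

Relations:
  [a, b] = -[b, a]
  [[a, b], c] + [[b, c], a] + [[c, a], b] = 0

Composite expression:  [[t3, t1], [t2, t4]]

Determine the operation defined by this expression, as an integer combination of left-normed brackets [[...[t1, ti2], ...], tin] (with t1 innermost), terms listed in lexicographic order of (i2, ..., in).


-[[[t1, t3], t2], t4] + [[[t1, t3], t4], t2]

In the tensor algebra, words opening t1 carry the t1-anchored form.
Composite bracket: [[t3, t1], [t2, t4]]
Full expansion: 8 signed words from ab - ba (2^3 = 8).
Only words starting with t1 matter:
  sign of t1t3t2t4 is -1, so it contributes -[[[t1, t3], t2], t4]
  sign of t1t3t4t2 is +1, so it contributes +[[[t1, t3], t4], t2]


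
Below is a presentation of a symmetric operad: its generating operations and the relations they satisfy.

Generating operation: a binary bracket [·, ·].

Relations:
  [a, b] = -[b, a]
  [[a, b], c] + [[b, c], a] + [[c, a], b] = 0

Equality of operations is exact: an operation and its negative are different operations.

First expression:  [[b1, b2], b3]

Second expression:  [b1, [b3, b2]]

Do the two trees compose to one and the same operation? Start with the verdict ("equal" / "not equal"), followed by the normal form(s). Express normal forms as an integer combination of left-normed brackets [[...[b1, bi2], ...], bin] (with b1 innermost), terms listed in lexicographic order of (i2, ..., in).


not equal: they reduce to [[b1, b2], b3] and -[[b1, b2], b3] + [[b1, b3], b2]

The first expression reduces to [[b1, b2], b3]
The second expression reduces to -[[b1, b2], b3] + [[b1, b3], b2]
No match — not equal.


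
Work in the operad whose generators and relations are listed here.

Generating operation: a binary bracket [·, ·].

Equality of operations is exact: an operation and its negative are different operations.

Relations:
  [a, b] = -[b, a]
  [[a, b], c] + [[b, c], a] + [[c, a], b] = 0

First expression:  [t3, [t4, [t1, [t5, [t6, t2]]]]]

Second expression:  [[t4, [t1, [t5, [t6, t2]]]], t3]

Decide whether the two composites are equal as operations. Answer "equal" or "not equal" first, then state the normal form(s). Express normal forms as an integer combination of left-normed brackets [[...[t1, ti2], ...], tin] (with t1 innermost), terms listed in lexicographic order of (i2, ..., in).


not equal — first [[[[[t1, t2], t6], t5], t4], t3] - [[[[[t1, t5], t2], t6], t4], t3] + [[[[[t1, t5], t6], t2], t4], t3] - [[[[[t1, t6], t2], t5], t4], t3], second -[[[[[t1, t2], t6], t5], t4], t3] + [[[[[t1, t5], t2], t6], t4], t3] - [[[[[t1, t5], t6], t2], t4], t3] + [[[[[t1, t6], t2], t5], t4], t3]

In normal form, the first expression is [[[[[t1, t2], t6], t5], t4], t3] - [[[[[t1, t5], t2], t6], t4], t3] + [[[[[t1, t5], t6], t2], t4], t3] - [[[[[t1, t6], t2], t5], t4], t3]
In normal form, the second expression is -[[[[[t1, t2], t6], t5], t4], t3] + [[[[[t1, t5], t2], t6], t4], t3] - [[[[[t1, t5], t6], t2], t4], t3] + [[[[[t1, t6], t2], t5], t4], t3]
They disagree, so not equal.


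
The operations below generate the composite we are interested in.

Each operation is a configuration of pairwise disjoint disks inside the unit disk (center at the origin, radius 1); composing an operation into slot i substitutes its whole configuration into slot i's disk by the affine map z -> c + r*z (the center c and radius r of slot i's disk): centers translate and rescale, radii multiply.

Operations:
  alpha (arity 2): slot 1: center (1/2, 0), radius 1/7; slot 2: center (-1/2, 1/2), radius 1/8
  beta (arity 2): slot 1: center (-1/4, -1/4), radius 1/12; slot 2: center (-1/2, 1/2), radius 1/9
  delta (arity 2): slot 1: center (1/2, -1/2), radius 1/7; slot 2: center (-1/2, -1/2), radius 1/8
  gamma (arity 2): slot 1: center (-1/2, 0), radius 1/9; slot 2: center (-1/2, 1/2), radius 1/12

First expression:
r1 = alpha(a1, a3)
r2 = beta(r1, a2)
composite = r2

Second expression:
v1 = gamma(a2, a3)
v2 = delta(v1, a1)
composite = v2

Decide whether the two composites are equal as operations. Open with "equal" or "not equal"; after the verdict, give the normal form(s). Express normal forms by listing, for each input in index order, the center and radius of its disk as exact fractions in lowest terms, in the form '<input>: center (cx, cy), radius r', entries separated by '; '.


Normal form of the first expression: a1: center (-5/24, -1/4), radius 1/84; a2: center (-1/2, 1/2), radius 1/9; a3: center (-7/24, -5/24), radius 1/96
Normal form of the second expression: a1: center (-1/2, -1/2), radius 1/8; a2: center (3/7, -1/2), radius 1/63; a3: center (3/7, -3/7), radius 1/84
The forms do not match — not equal.

not equal: they reduce to a1: center (-5/24, -1/4), radius 1/84; a2: center (-1/2, 1/2), radius 1/9; a3: center (-7/24, -5/24), radius 1/96 and a1: center (-1/2, -1/2), radius 1/8; a2: center (3/7, -1/2), radius 1/63; a3: center (3/7, -3/7), radius 1/84


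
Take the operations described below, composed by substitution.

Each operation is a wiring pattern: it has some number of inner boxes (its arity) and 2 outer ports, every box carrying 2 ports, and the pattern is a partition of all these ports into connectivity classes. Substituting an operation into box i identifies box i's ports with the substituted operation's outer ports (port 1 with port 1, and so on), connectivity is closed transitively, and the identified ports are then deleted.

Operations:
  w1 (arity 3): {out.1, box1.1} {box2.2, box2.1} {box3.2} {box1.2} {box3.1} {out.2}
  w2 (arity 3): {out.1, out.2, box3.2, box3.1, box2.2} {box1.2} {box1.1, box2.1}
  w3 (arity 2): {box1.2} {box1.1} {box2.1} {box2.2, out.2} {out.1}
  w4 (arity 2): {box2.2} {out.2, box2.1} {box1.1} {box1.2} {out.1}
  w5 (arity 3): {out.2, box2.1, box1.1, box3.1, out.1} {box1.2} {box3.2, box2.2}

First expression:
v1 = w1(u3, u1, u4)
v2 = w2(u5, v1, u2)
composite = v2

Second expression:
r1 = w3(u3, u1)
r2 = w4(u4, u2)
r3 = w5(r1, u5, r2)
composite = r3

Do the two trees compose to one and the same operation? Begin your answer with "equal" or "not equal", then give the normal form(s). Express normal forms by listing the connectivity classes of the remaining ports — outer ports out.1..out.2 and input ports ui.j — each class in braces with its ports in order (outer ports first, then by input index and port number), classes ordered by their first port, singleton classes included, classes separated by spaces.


not equal; first: {out.1, out.2, u2.1, u2.2} {u1.1, u1.2} {u3.1, u5.1} {u3.2} {u4.1} {u4.2} {u5.2}; second: {out.1, out.2, u5.1} {u1.1} {u1.2} {u2.1, u5.2} {u2.2} {u3.1} {u3.2} {u4.1} {u4.2}

The first expression reduces to {out.1, out.2, u2.1, u2.2} {u1.1, u1.2} {u3.1, u5.1} {u3.2} {u4.1} {u4.2} {u5.2}
The second expression reduces to {out.1, out.2, u5.1} {u1.1} {u1.2} {u2.1, u5.2} {u2.2} {u3.1} {u3.2} {u4.1} {u4.2}
The normal forms differ: not equal.


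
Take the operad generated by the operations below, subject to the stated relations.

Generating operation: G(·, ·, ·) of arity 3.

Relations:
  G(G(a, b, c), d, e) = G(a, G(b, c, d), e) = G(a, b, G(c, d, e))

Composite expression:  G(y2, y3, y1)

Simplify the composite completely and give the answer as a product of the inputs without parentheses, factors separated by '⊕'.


The G-tree's shape is irrelevant; the y-reading-order decides.
G(y2, y3, y1) linearizes to y2 ⊕ y3 ⊕ y1

y2 ⊕ y3 ⊕ y1


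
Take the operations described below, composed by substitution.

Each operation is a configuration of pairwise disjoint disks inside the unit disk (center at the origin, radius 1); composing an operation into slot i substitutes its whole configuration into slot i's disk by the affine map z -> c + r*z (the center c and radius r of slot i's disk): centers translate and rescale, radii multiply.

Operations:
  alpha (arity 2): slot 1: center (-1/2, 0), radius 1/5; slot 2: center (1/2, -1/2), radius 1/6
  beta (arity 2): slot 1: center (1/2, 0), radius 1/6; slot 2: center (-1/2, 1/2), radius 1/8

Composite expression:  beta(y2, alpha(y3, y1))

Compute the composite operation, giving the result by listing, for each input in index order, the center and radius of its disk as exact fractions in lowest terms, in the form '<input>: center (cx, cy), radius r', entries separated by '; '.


Nesting under beta composes maps z -> c + r*z down each y-path.
y2: after 1 affine step, its disk has center (1/2, 0), radius 1/6
y3: after 2 affine steps, its disk has center (-9/16, 1/2), radius 1/40
y1: after 2 affine steps, its disk has center (-7/16, 7/16), radius 1/48

y1: center (-7/16, 7/16), radius 1/48; y2: center (1/2, 0), radius 1/6; y3: center (-9/16, 1/2), radius 1/40


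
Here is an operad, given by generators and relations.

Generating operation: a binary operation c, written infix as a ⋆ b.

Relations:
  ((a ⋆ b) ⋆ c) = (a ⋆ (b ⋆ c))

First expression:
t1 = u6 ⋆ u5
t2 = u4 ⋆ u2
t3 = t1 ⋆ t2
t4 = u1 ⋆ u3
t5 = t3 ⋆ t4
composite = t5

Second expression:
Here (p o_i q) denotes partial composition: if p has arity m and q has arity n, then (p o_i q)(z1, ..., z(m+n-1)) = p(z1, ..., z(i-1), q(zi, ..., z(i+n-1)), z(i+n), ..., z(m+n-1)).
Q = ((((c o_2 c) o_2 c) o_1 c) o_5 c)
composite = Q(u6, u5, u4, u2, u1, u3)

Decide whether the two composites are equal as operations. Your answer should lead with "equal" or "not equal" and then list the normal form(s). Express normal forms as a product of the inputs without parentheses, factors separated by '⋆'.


equal; both compose to u6 ⋆ u5 ⋆ u4 ⋆ u2 ⋆ u1 ⋆ u3

The first composite normalizes to u6 ⋆ u5 ⋆ u4 ⋆ u2 ⋆ u1 ⋆ u3
The second composite normalizes to u6 ⋆ u5 ⋆ u4 ⋆ u2 ⋆ u1 ⋆ u3
Both agree, so they are equal.


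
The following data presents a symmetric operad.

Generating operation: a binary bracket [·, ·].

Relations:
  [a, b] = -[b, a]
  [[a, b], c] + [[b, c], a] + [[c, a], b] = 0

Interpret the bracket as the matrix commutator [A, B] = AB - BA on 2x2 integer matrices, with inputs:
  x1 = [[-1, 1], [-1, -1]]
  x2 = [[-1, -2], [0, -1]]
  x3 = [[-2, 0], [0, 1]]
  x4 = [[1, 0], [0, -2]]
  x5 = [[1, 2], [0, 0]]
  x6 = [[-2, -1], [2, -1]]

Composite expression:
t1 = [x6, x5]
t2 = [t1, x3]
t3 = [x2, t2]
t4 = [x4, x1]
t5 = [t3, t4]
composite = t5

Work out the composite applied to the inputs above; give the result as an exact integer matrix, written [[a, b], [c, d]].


[[0, 72], [-72, 0]]


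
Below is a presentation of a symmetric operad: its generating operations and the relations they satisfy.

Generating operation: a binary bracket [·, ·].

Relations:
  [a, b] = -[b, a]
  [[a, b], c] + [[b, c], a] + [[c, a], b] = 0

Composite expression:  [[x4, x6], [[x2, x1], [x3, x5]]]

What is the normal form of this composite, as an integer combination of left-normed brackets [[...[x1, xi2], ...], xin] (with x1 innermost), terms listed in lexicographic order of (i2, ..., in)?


Antisymmetry and Jacobi reduce to x1-anchored left-normed brackets.
Composite bracket: [[x4, x6], [[x2, x1], [x3, x5]]]
The bracket unfolds into 32 signed words via [a, b] = ab - ba (2^5 = 32).
Keep just the words that open with x1:
  x1x2x3x5x4x6 appears with sign +1, giving the term +[[[[[x1, x2], x3], x5], x4], x6]
  x1x2x3x5x6x4 appears with sign -1, giving the term -[[[[[x1, x2], x3], x5], x6], x4]
  x1x2x5x3x4x6 appears with sign -1, giving the term -[[[[[x1, x2], x5], x3], x4], x6]
  x1x2x5x3x6x4 appears with sign +1, giving the term +[[[[[x1, x2], x5], x3], x6], x4]

[[[[[x1, x2], x3], x5], x4], x6] - [[[[[x1, x2], x3], x5], x6], x4] - [[[[[x1, x2], x5], x3], x4], x6] + [[[[[x1, x2], x5], x3], x6], x4]


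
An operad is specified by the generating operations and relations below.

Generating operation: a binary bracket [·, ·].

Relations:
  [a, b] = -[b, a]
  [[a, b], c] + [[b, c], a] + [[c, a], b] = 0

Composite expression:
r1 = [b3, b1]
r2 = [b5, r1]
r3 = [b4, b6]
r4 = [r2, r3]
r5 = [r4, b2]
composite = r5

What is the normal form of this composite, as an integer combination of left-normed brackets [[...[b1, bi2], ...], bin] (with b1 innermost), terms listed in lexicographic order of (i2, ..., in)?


[[[[[b1, b3], b5], b4], b6], b2] - [[[[[b1, b3], b5], b6], b4], b2]

Antisymmetry and Jacobi reduce to b1-anchored left-normed brackets.
Composite bracket: [[[b5, [b3, b1]], [b4, b6]], b2]
Expanding via [a, b] = ab - ba: 32 signed words (2^5 = 32).
Only words starting with b1 matter:
  the word b1b3b5b4b6b2 carries sign +1 and contributes +[[[[[b1, b3], b5], b4], b6], b2]
  the word b1b3b5b6b4b2 carries sign -1 and contributes -[[[[[b1, b3], b5], b6], b4], b2]


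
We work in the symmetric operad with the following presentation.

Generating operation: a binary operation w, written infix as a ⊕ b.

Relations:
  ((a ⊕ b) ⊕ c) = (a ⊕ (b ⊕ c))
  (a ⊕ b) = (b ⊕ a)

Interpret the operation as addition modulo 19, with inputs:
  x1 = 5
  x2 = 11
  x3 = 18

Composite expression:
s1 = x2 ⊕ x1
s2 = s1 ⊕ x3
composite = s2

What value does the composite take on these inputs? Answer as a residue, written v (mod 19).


15 (mod 19)

(x2 ⊕ x1) = 16
((x2 ⊕ x1) ⊕ x3) = 15


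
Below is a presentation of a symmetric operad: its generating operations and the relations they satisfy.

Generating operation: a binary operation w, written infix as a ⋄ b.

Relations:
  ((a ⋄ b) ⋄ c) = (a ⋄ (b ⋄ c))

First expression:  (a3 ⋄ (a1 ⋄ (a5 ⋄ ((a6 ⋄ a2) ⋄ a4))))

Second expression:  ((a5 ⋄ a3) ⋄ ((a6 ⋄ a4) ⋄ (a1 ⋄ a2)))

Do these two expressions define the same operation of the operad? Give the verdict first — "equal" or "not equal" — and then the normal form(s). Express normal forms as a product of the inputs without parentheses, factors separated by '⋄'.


not equal — first a3 ⋄ a1 ⋄ a5 ⋄ a6 ⋄ a2 ⋄ a4, second a5 ⋄ a3 ⋄ a6 ⋄ a4 ⋄ a1 ⋄ a2


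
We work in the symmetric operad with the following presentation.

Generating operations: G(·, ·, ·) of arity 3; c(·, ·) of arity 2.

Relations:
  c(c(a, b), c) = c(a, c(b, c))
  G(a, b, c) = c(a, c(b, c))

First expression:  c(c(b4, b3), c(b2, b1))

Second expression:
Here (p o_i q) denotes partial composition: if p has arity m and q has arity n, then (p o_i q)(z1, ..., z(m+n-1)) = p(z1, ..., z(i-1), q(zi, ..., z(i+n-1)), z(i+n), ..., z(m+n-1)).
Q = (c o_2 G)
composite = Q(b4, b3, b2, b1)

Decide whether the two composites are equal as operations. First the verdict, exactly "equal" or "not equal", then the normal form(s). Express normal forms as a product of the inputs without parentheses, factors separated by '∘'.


equal; the common form is b4 ∘ b3 ∘ b2 ∘ b1

Reducing the first expression gives b4 ∘ b3 ∘ b2 ∘ b1
Reducing the second expression gives b4 ∘ b3 ∘ b2 ∘ b1
Same normal form: equal.


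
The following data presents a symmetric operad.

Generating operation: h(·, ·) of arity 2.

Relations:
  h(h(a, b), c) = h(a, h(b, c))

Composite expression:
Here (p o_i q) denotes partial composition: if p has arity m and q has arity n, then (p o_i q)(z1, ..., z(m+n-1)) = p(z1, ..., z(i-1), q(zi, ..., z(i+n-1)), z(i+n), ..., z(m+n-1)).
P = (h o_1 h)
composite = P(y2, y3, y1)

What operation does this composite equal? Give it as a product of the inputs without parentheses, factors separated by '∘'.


y2 ∘ y3 ∘ y1

Under associativity of h, the answer is the y's in reading order.
h(y2, y3) spells out as y2 ∘ y3
h(h(y2, y3), y1) spells out as y2 ∘ y3 ∘ y1


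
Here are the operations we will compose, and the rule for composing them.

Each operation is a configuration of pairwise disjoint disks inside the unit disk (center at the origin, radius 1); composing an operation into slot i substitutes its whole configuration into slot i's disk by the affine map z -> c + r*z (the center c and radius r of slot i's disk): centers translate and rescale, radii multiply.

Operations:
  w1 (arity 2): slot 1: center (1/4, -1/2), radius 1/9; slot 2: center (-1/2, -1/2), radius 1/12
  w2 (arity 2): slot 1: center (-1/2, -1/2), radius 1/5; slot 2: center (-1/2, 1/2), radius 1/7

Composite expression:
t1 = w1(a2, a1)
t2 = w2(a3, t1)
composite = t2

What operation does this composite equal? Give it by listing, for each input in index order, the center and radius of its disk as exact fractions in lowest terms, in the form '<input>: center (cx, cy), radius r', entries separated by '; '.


a1: center (-4/7, 3/7), radius 1/84; a2: center (-13/28, 3/7), radius 1/63; a3: center (-1/2, -1/2), radius 1/5

Only the slot chain above each a matters under w2; compose those maps.
input a3: applying the 1 nested substitution gives center (-1/2, -1/2), radius 1/5
input a2: applying the 2 nested substitutions gives center (-13/28, 3/7), radius 1/63
input a1: applying the 2 nested substitutions gives center (-4/7, 3/7), radius 1/84


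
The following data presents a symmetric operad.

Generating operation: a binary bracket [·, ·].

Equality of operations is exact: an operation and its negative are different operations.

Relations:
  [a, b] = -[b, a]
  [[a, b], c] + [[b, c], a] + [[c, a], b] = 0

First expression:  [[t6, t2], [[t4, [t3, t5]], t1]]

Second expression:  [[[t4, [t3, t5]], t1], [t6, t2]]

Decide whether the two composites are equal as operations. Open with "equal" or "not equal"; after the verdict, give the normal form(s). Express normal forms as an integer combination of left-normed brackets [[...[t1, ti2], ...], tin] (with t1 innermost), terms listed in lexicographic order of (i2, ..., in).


not equal; first: [[[[[t1, t3], t5], t4], t2], t6] - [[[[[t1, t3], t5], t4], t6], t2] - [[[[[t1, t4], t3], t5], t2], t6] + [[[[[t1, t4], t3], t5], t6], t2] + [[[[[t1, t4], t5], t3], t2], t6] - [[[[[t1, t4], t5], t3], t6], t2] - [[[[[t1, t5], t3], t4], t2], t6] + [[[[[t1, t5], t3], t4], t6], t2]; second: -[[[[[t1, t3], t5], t4], t2], t6] + [[[[[t1, t3], t5], t4], t6], t2] + [[[[[t1, t4], t3], t5], t2], t6] - [[[[[t1, t4], t3], t5], t6], t2] - [[[[[t1, t4], t5], t3], t2], t6] + [[[[[t1, t4], t5], t3], t6], t2] + [[[[[t1, t5], t3], t4], t2], t6] - [[[[[t1, t5], t3], t4], t6], t2]

The first expression, normalized: [[[[[t1, t3], t5], t4], t2], t6] - [[[[[t1, t3], t5], t4], t6], t2] - [[[[[t1, t4], t3], t5], t2], t6] + [[[[[t1, t4], t3], t5], t6], t2] + [[[[[t1, t4], t5], t3], t2], t6] - [[[[[t1, t4], t5], t3], t6], t2] - [[[[[t1, t5], t3], t4], t2], t6] + [[[[[t1, t5], t3], t4], t6], t2]
The second expression, normalized: -[[[[[t1, t3], t5], t4], t2], t6] + [[[[[t1, t3], t5], t4], t6], t2] + [[[[[t1, t4], t3], t5], t2], t6] - [[[[[t1, t4], t3], t5], t6], t2] - [[[[[t1, t4], t5], t3], t2], t6] + [[[[[t1, t4], t5], t3], t6], t2] + [[[[[t1, t5], t3], t4], t2], t6] - [[[[[t1, t5], t3], t4], t6], t2]
They disagree, so not equal.


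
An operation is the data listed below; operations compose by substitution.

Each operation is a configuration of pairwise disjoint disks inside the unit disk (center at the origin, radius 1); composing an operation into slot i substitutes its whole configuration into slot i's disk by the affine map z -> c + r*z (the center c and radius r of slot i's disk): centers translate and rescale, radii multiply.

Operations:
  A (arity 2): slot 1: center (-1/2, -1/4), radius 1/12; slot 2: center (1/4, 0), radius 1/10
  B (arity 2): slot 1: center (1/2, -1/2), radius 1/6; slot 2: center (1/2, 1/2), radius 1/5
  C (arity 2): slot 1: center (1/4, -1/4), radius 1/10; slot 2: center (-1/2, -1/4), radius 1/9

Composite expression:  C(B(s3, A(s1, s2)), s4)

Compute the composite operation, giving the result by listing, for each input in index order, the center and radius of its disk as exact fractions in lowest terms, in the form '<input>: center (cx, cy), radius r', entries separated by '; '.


s1: center (29/100, -41/200), radius 1/600; s2: center (61/200, -1/5), radius 1/500; s3: center (3/10, -3/10), radius 1/60; s4: center (-1/2, -1/4), radius 1/9

Each s-disk chains the slot maps above it in C; radii multiply.
input s3: applying the 2 nested substitutions gives center (3/10, -3/10), radius 1/60
input s1: applying the 3 nested substitutions gives center (29/100, -41/200), radius 1/600
input s2: applying the 3 nested substitutions gives center (61/200, -1/5), radius 1/500
input s4: applying the 1 nested substitution gives center (-1/2, -1/4), radius 1/9


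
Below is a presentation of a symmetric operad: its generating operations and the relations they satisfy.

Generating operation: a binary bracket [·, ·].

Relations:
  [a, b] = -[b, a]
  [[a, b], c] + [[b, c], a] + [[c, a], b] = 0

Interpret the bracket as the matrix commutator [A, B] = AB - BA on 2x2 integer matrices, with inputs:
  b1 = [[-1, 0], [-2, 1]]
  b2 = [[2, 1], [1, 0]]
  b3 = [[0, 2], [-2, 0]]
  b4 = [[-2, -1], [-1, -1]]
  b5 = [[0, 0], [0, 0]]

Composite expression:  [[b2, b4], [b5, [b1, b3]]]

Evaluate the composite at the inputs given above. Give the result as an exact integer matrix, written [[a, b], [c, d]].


[[0, 0], [0, 0]]

[b2, b4] = [[0, -1], [1, 0]]
[b1, b3] = [[4, -4], [-4, -4]]
[b5, [b1, b3]] = [[0, 0], [0, 0]]
[[b2, b4], [b5, [b1, b3]]] = [[0, 0], [0, 0]]


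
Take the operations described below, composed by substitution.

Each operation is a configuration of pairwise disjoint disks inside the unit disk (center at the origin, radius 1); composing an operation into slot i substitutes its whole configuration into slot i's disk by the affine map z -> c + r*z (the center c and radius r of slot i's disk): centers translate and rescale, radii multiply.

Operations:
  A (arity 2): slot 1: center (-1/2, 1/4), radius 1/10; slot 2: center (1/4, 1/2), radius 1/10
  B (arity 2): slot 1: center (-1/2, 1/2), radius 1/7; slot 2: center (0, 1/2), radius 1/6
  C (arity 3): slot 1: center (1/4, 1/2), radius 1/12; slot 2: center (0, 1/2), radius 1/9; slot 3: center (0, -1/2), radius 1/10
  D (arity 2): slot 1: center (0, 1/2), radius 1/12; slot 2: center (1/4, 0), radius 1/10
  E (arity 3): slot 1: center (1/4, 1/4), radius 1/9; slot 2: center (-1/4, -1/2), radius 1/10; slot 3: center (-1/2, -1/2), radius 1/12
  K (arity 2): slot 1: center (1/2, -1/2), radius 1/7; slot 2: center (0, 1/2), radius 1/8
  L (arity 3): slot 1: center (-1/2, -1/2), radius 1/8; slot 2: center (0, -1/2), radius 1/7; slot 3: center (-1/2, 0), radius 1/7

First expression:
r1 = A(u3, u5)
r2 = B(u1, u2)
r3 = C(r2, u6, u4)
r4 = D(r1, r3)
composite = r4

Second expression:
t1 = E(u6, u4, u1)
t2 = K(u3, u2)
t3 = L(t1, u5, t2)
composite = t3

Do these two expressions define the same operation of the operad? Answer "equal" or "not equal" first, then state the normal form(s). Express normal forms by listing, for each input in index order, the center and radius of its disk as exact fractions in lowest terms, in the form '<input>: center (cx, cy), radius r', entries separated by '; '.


Normal form of the first expression: u1: center (13/48, 13/240), radius 1/840; u2: center (11/40, 13/240), radius 1/720; u3: center (-1/24, 25/48), radius 1/120; u4: center (1/4, -1/20), radius 1/100; u5: center (1/48, 13/24), radius 1/120; u6: center (1/4, 1/20), radius 1/90
Normal form of the second expression: u1: center (-9/16, -9/16), radius 1/96; u2: center (-1/2, 1/14), radius 1/56; u3: center (-3/7, -1/14), radius 1/49; u4: center (-17/32, -9/16), radius 1/80; u5: center (0, -1/2), radius 1/7; u6: center (-15/32, -15/32), radius 1/72
No match — not equal.

not equal; the first gives u1: center (13/48, 13/240), radius 1/840; u2: center (11/40, 13/240), radius 1/720; u3: center (-1/24, 25/48), radius 1/120; u4: center (1/4, -1/20), radius 1/100; u5: center (1/48, 13/24), radius 1/120; u6: center (1/4, 1/20), radius 1/90 and the second u1: center (-9/16, -9/16), radius 1/96; u2: center (-1/2, 1/14), radius 1/56; u3: center (-3/7, -1/14), radius 1/49; u4: center (-17/32, -9/16), radius 1/80; u5: center (0, -1/2), radius 1/7; u6: center (-15/32, -15/32), radius 1/72


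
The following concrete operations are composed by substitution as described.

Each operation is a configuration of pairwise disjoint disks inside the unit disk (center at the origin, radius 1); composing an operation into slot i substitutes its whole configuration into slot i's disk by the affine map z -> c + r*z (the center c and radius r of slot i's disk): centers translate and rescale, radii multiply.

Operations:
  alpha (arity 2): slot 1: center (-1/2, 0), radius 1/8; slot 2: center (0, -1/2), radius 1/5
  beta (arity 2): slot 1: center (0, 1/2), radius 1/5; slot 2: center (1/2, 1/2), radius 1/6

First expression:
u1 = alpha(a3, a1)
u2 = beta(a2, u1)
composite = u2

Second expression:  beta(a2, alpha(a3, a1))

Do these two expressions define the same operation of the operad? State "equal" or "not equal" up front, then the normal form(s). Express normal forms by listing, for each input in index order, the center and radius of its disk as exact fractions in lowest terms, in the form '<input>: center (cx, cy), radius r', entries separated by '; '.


equal: each reduces to a1: center (1/2, 5/12), radius 1/30; a2: center (0, 1/2), radius 1/5; a3: center (5/12, 1/2), radius 1/48

The first expression reduces to a1: center (1/2, 5/12), radius 1/30; a2: center (0, 1/2), radius 1/5; a3: center (5/12, 1/2), radius 1/48
The second expression reduces to a1: center (1/2, 5/12), radius 1/30; a2: center (0, 1/2), radius 1/5; a3: center (5/12, 1/2), radius 1/48
Same normal form: equal.


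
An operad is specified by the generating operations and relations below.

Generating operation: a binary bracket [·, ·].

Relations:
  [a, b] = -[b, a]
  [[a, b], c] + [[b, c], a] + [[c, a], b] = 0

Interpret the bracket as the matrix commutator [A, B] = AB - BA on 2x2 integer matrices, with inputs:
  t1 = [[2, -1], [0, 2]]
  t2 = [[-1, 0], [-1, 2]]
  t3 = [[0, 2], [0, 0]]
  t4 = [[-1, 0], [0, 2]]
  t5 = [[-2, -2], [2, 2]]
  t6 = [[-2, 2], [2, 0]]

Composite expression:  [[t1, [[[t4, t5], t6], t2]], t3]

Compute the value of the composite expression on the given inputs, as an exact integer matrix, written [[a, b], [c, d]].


[[0, -144], [0, 0]]


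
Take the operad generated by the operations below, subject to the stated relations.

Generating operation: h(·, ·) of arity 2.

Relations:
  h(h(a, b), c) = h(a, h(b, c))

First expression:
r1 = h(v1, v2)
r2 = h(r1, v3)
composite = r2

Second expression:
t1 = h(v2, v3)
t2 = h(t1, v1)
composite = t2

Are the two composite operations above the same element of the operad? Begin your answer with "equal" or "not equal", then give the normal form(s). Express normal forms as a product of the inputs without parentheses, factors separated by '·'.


not equal: they reduce to v1 · v2 · v3 and v2 · v3 · v1

Normal form of the first expression: v1 · v2 · v3
Normal form of the second expression: v2 · v3 · v1
Different reductions; not equal.


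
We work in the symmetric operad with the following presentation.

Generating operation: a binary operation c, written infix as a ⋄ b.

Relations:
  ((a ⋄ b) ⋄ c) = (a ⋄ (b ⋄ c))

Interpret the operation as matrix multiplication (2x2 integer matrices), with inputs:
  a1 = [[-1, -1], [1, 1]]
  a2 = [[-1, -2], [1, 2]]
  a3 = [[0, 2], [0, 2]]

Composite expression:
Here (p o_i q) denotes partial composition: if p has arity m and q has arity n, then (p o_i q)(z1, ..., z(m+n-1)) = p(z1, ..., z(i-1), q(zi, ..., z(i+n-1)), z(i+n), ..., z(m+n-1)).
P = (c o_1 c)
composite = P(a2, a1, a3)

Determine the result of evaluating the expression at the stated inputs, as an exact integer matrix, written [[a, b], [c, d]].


[[0, -4], [0, 4]]

(a2 ⋄ a1) = [[-1, -1], [1, 1]]
((a2 ⋄ a1) ⋄ a3) = [[0, -4], [0, 4]]


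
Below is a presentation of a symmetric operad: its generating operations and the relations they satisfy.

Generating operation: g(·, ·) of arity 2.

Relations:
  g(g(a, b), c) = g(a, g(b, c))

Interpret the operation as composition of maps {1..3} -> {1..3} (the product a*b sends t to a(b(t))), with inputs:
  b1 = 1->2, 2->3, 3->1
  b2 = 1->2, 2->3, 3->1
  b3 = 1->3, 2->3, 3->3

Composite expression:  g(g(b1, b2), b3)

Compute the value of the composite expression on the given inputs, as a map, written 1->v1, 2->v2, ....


1->2, 2->2, 3->2

g(b1, b2) = 1->3, 2->1, 3->2
g(g(b1, b2), b3) = 1->2, 2->2, 3->2


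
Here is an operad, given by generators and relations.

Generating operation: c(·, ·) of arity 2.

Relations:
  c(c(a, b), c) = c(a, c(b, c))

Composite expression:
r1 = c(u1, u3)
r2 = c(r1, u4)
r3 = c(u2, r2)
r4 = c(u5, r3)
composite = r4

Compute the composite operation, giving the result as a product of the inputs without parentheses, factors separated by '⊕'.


u5 ⊕ u2 ⊕ u1 ⊕ u3 ⊕ u4

Every regrouping of c is equal, so read the u-inputs in written order.
c(u1, u3) collapses to u1 ⊕ u3
c(c(u1, u3), u4) collapses to u1 ⊕ u3 ⊕ u4
c(u2, c(c(u1, u3), u4)) collapses to u2 ⊕ u1 ⊕ u3 ⊕ u4
c(u5, c(u2, c(c(u1, u3), u4))) collapses to u5 ⊕ u2 ⊕ u1 ⊕ u3 ⊕ u4


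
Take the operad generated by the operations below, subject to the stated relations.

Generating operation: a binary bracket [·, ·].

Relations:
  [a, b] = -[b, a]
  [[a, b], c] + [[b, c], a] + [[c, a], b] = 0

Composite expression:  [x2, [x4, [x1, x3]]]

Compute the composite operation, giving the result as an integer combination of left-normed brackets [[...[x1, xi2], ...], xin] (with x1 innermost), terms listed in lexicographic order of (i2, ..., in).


[[[x1, x3], x4], x2]

Expand each bracket as ab - ba; the x1-initial words give the coefficients.
Composite bracket: [x2, [x4, [x1, x3]]]
Expanding via [a, b] = ab - ba: 8 signed words (2^3 = 8).
Coefficients come from the x1-initial words:
  sign of x1x3x4x2 is +1, so it contributes +[[[x1, x3], x4], x2]


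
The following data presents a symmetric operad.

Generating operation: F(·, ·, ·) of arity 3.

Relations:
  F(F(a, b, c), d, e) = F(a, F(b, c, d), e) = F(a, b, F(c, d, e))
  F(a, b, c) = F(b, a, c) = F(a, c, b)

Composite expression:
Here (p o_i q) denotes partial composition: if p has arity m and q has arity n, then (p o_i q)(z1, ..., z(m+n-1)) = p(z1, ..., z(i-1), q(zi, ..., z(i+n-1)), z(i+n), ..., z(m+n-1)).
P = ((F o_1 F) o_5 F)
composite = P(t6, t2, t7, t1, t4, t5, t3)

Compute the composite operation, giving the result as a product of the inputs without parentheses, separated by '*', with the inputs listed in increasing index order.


t1 * t2 * t3 * t4 * t5 * t6 * t7

Any arrangement under F is one operation, so sort the t-inputs.
F(t6, t2, t7) collapses to t6 * t2 * t7
F(t4, t5, t3) collapses to t4 * t5 * t3
F(F(t6, t2, t7), t1, F(t4, t5, t3)) collapses to t6 * t2 * t7 * t1 * t4 * t5 * t3
reordering the factors by index: t1 * t2 * t3 * t4 * t5 * t6 * t7


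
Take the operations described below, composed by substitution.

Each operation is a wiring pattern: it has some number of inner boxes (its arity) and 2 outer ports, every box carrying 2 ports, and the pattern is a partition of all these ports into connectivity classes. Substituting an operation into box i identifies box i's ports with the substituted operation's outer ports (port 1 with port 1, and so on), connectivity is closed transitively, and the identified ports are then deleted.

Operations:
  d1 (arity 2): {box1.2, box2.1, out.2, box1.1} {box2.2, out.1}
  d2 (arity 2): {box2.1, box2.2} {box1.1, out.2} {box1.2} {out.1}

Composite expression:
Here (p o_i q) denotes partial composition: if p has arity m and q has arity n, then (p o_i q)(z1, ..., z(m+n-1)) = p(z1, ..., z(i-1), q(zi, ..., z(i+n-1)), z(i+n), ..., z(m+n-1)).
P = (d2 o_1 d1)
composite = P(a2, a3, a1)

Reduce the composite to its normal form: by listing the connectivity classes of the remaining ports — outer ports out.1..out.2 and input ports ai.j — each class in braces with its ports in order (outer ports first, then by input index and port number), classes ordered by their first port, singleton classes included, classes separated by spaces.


Treat the ports identified at d2 as solder joints: merge, then drop.
d1 over (a2, a3) gives {out.1, a3.2} {out.2, a2.1, a2.2, a3.1}, out.j being that stage's outer ports
d2 over (a2, a3, a1) gives {out.1} {out.2, a3.2} {a1.1, a1.2} {a2.1, a2.2, a3.1}, out.j being that stage's outer ports

{out.1} {out.2, a3.2} {a1.1, a1.2} {a2.1, a2.2, a3.1}


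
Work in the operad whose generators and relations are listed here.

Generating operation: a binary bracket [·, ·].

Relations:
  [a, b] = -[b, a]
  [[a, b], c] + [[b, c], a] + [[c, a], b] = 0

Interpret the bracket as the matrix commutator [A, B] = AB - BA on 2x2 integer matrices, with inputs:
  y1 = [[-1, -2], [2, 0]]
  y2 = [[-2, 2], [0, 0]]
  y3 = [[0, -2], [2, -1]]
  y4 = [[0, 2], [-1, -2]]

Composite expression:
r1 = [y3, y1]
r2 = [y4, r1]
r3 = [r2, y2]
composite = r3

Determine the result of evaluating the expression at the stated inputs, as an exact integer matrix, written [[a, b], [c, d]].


[[-16, -64], [-16, 16]]

[y3, y1] = [[0, -4], [-4, 0]]
[y4, [y3, y1]] = [[-12, -8], [8, 12]]
[[y4, [y3, y1]], y2] = [[-16, -64], [-16, 16]]


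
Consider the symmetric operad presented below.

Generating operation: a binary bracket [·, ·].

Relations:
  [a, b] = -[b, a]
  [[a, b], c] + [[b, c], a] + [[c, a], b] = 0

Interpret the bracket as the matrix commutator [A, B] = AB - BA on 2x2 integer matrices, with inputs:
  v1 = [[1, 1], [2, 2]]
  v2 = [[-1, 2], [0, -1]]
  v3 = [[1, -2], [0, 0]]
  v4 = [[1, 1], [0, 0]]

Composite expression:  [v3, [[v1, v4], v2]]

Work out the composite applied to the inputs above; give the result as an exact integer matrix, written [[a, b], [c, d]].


[v1, v4] = [[-2, -2], [2, 2]]
[[v1, v4], v2] = [[-4, -8], [0, 4]]
[v3, [[v1, v4], v2]] = [[0, -24], [0, 0]]

[[0, -24], [0, 0]]


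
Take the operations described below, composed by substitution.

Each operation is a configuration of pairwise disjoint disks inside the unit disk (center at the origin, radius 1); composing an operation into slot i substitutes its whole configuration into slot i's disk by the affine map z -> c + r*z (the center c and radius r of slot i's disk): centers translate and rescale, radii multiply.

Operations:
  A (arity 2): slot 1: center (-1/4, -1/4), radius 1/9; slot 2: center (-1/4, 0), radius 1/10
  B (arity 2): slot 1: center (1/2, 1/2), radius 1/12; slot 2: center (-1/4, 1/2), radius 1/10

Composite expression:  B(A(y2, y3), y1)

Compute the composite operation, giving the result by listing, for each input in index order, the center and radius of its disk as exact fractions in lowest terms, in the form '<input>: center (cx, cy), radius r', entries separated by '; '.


y1: center (-1/4, 1/2), radius 1/10; y2: center (23/48, 23/48), radius 1/108; y3: center (23/48, 1/2), radius 1/120

Follow each y-input down from B: c' goes to c + r*c', radius to r*r'.
y2: after 2 affine steps, its disk has center (23/48, 23/48), radius 1/108
y3: after 2 affine steps, its disk has center (23/48, 1/2), radius 1/120
y1: after 1 affine step, its disk has center (-1/4, 1/2), radius 1/10


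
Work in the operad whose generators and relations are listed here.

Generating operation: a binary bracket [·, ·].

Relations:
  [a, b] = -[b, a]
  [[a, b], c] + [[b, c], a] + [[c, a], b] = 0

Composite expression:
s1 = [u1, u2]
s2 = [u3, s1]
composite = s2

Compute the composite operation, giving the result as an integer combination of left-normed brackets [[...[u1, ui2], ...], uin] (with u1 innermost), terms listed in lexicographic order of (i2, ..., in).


Antisymmetry and Jacobi reduce to u1-anchored left-normed brackets.
Composite bracket: [u3, [u1, u2]]
Expanding via [a, b] = ab - ba: 4 signed words (2^2 = 4).
Keep just the words that open with u1:
  sign of u1u2u3 is -1, so it contributes -[[u1, u2], u3]

-[[u1, u2], u3]


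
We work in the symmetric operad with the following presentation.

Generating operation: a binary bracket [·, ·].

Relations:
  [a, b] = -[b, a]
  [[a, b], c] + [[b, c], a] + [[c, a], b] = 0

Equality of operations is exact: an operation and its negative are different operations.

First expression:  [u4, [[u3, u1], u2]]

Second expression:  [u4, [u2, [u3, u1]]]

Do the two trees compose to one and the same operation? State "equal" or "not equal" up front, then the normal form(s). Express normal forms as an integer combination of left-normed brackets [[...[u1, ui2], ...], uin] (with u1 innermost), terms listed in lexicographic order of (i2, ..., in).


not equal — first [[[u1, u3], u2], u4], second -[[[u1, u3], u2], u4]


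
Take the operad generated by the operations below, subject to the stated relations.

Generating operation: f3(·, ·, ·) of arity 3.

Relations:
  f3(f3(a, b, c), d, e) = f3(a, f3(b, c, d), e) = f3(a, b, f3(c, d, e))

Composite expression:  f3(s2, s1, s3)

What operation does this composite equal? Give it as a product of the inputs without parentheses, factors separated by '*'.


s2 * s1 * s3

Under associativity of f3, the answer is the s's in reading order.
f3(s2, s1, s3) spells out as s2 * s1 * s3


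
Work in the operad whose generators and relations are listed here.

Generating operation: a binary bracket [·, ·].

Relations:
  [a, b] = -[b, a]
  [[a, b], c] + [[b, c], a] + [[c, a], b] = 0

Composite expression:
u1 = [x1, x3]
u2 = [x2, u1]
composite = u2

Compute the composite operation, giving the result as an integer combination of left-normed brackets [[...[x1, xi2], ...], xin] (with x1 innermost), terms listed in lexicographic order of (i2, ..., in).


Left-normed coefficients sit on the x1-initial expansion words.
Composite bracket: [x2, [x1, x3]]
Full expansion: 4 signed words from ab - ba (2^2 = 4).
Words beginning with x1 determine it all:
  x1x3x2 (sign -1) contributes -[[x1, x3], x2]

-[[x1, x3], x2]


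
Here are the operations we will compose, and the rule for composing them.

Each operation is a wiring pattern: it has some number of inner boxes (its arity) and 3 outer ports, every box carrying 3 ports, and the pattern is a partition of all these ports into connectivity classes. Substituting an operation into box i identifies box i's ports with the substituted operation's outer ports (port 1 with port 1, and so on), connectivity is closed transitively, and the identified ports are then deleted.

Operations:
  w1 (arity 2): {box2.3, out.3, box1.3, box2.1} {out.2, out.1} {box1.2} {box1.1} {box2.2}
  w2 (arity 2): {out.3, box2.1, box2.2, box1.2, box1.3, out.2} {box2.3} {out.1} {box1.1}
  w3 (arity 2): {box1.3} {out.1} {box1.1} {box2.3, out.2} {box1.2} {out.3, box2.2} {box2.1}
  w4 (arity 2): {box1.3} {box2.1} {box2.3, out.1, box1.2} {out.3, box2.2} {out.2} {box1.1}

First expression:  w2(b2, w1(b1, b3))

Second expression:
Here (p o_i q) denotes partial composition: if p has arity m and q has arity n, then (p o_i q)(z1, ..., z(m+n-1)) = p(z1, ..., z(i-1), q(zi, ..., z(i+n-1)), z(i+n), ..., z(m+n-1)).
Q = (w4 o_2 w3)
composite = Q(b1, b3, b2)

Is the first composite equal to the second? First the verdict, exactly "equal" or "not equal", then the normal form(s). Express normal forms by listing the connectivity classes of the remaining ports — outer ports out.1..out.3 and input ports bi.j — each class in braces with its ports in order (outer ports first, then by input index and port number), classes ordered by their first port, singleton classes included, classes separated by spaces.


not equal; the first gives {out.1} {out.2, out.3, b2.2, b2.3} {b1.1} {b1.2} {b1.3, b3.1, b3.3} {b2.1} {b3.2} and the second {out.1, b1.2, b2.2} {out.2} {out.3, b2.3} {b1.1} {b1.3} {b2.1} {b3.1} {b3.2} {b3.3}

The first expression reduces to {out.1} {out.2, out.3, b2.2, b2.3} {b1.1} {b1.2} {b1.3, b3.1, b3.3} {b2.1} {b3.2}
The second expression reduces to {out.1, b1.2, b2.2} {out.2} {out.3, b2.3} {b1.1} {b1.3} {b2.1} {b3.1} {b3.2} {b3.3}
The normal forms differ: not equal.
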